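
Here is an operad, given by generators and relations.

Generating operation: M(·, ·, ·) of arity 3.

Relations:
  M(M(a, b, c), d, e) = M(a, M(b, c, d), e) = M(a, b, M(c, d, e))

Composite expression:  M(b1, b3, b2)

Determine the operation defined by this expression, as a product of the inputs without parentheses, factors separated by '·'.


b1 · b3 · b2

Every regrouping of M is equal, so read the b-inputs in written order.
M(b1, b3, b2) linearizes to b1 · b3 · b2


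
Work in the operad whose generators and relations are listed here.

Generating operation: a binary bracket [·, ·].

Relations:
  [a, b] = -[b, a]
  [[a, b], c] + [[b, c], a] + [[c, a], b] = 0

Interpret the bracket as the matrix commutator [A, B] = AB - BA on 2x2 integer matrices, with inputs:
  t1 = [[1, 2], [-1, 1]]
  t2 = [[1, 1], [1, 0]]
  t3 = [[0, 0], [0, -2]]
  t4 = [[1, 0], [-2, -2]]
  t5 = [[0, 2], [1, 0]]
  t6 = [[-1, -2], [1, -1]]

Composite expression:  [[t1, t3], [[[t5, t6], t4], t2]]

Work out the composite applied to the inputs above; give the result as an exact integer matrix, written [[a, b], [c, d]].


[[-64, -128], [64, 64]]

[t1, t3] = [[0, -4], [-2, 0]]
[t5, t6] = [[4, 0], [0, -4]]
[[t5, t6], t4] = [[0, 0], [16, 0]]
[[[t5, t6], t4], t2] = [[-16, 0], [16, 16]]
[[t1, t3], [[[t5, t6], t4], t2]] = [[-64, -128], [64, 64]]


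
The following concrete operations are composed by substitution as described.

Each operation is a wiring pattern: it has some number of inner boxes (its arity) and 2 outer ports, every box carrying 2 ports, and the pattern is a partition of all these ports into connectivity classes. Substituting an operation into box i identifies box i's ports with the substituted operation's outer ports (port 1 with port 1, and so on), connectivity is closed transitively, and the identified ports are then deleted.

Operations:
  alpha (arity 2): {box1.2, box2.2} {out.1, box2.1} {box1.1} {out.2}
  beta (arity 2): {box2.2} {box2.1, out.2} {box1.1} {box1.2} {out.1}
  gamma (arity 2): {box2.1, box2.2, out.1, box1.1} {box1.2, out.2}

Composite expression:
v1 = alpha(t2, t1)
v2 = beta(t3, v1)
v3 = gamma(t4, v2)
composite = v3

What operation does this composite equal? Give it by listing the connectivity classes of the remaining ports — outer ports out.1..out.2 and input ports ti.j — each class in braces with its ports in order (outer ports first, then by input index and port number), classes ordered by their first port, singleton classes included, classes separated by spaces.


{out.1, t1.1, t4.1} {out.2, t4.2} {t1.2, t2.2} {t2.1} {t3.1} {t3.2}


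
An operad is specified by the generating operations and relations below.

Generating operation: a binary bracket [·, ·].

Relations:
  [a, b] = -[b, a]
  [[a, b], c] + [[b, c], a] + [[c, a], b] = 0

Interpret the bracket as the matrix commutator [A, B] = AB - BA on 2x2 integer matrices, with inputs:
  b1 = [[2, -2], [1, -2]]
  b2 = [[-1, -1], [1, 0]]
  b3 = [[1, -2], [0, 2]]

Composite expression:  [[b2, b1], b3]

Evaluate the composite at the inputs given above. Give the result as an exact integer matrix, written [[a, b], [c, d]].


[b2, b1] = [[1, 6], [5, -1]]
[[b2, b1], b3] = [[10, 2], [-5, -10]]

[[10, 2], [-5, -10]]


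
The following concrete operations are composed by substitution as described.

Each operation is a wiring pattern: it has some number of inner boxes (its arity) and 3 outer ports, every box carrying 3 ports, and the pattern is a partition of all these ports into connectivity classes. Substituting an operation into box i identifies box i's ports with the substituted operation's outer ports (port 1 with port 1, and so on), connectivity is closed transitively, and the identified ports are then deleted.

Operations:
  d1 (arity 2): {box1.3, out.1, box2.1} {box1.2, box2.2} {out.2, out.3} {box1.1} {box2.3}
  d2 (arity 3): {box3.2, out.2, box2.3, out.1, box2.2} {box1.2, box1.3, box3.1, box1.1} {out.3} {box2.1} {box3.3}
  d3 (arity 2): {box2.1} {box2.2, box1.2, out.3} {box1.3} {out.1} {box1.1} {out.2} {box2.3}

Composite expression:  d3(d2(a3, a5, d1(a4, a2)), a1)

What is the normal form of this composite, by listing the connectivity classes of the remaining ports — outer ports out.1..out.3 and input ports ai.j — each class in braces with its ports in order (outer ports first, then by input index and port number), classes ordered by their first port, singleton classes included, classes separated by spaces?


{out.1} {out.2} {out.3, a1.2, a5.2, a5.3} {a1.1} {a1.3} {a2.1, a3.1, a3.2, a3.3, a4.3} {a2.2, a4.2} {a2.3} {a4.1} {a5.1}


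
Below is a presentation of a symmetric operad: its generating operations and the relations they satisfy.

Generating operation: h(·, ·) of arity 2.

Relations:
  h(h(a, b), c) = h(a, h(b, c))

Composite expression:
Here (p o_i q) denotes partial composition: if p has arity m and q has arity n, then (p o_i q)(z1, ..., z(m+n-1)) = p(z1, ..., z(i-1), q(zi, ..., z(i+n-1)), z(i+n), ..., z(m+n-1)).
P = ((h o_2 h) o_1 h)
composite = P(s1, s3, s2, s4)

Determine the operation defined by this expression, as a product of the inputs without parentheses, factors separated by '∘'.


s1 ∘ s3 ∘ s2 ∘ s4

Every regrouping of h is equal, so read the s-inputs in written order.
h(s1, s3) reduces to s1 ∘ s3
h(s2, s4) reduces to s2 ∘ s4
h(h(s1, s3), h(s2, s4)) reduces to s1 ∘ s3 ∘ s2 ∘ s4


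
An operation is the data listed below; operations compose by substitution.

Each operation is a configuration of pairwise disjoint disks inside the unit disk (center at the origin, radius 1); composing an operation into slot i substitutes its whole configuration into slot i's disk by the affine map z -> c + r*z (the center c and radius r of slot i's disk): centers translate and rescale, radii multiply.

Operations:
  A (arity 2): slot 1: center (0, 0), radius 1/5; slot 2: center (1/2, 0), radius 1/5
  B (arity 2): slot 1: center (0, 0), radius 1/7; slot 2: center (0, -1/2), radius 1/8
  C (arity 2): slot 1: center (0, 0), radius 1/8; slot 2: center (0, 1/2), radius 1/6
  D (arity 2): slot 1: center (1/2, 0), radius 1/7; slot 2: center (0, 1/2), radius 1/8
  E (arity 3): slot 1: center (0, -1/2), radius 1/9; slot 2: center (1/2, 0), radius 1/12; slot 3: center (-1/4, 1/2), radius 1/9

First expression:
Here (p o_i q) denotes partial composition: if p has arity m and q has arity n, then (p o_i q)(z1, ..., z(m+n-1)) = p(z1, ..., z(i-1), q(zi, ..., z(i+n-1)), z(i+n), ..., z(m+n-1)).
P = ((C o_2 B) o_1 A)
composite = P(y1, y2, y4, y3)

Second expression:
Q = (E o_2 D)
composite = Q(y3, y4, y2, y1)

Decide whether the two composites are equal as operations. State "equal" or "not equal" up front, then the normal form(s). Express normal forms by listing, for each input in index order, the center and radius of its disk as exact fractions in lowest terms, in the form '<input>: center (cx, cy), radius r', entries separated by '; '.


The first expression, normalized: y1: center (0, 0), radius 1/40; y2: center (1/16, 0), radius 1/40; y3: center (0, 5/12), radius 1/48; y4: center (0, 1/2), radius 1/42
The second expression, normalized: y1: center (-1/4, 1/2), radius 1/9; y2: center (1/2, 1/24), radius 1/96; y3: center (0, -1/2), radius 1/9; y4: center (13/24, 0), radius 1/84
Different reductions; not equal.

not equal — first y1: center (0, 0), radius 1/40; y2: center (1/16, 0), radius 1/40; y3: center (0, 5/12), radius 1/48; y4: center (0, 1/2), radius 1/42, second y1: center (-1/4, 1/2), radius 1/9; y2: center (1/2, 1/24), radius 1/96; y3: center (0, -1/2), radius 1/9; y4: center (13/24, 0), radius 1/84


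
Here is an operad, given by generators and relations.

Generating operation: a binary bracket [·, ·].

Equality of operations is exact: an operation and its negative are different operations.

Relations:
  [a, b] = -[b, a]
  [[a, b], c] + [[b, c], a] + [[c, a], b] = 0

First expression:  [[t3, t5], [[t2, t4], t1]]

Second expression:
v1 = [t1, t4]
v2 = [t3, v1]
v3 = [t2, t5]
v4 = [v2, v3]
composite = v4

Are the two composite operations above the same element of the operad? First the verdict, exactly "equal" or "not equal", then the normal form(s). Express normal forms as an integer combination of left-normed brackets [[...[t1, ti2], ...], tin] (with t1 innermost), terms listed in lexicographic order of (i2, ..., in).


not equal; the first gives [[[[t1, t2], t4], t3], t5] - [[[[t1, t2], t4], t5], t3] - [[[[t1, t4], t2], t3], t5] + [[[[t1, t4], t2], t5], t3] and the second -[[[[t1, t4], t3], t2], t5] + [[[[t1, t4], t3], t5], t2]

The first composite normalizes to [[[[t1, t2], t4], t3], t5] - [[[[t1, t2], t4], t5], t3] - [[[[t1, t4], t2], t3], t5] + [[[[t1, t4], t2], t5], t3]
The second composite normalizes to -[[[[t1, t4], t3], t2], t5] + [[[[t1, t4], t3], t5], t2]
The forms do not match — not equal.


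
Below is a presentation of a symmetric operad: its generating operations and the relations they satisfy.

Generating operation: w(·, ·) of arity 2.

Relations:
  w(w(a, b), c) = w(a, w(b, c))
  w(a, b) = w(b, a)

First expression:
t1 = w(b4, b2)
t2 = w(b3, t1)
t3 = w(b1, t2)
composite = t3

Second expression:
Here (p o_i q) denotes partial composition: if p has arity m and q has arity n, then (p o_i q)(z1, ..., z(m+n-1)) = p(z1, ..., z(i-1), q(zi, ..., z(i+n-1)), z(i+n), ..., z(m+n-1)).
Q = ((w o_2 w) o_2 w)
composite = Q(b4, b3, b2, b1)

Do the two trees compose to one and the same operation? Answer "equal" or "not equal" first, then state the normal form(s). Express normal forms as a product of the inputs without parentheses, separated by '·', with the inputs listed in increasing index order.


equal; the common form is b1 · b2 · b3 · b4

In normal form, the first expression is b1 · b2 · b3 · b4
In normal form, the second expression is b1 · b2 · b3 · b4
Identical normal forms: equal.


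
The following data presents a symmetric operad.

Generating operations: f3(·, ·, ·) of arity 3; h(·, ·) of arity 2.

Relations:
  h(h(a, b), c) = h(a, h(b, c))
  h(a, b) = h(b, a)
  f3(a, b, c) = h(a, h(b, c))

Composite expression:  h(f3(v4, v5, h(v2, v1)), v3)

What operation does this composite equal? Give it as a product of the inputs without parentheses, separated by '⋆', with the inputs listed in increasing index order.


v1 ⋆ v2 ⋆ v3 ⋆ v4 ⋆ v5

Both nesting and order wash out for h; what remains is which v's occur.
h(v2, v1) spells out as v2 ⋆ v1
f3(v4, v5, h(v2, v1)) spells out as v4 ⋆ v5 ⋆ v2 ⋆ v1
h(f3(v4, v5, h(v2, v1)), v3) spells out as v4 ⋆ v5 ⋆ v2 ⋆ v1 ⋆ v3
sorting the factors by input index: v1 ⋆ v2 ⋆ v3 ⋆ v4 ⋆ v5


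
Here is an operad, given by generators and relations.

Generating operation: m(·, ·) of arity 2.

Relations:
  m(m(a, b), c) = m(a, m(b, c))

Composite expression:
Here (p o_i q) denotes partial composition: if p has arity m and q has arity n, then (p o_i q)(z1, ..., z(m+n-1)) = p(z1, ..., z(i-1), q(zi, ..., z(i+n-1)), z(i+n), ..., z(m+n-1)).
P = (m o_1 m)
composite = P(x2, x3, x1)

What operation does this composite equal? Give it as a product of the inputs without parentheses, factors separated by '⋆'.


x2 ⋆ x3 ⋆ x1

Under associativity of m, the answer is the x's in reading order.
m(x2, x3) unparenthesizes to x2 ⋆ x3
m(m(x2, x3), x1) unparenthesizes to x2 ⋆ x3 ⋆ x1


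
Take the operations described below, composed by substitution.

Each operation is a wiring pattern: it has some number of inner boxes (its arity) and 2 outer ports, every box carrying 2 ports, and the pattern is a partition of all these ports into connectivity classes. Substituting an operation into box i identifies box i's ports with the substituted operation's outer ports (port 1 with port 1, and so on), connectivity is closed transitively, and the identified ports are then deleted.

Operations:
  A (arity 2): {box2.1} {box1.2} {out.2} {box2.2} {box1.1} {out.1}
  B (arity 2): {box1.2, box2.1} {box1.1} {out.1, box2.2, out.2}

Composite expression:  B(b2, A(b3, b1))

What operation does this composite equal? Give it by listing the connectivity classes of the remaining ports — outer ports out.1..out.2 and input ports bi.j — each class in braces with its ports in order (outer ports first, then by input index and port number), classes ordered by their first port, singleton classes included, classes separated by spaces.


{out.1, out.2} {b1.1} {b1.2} {b2.1} {b2.2} {b3.1} {b3.2}

Substituting into B glues patterns; closure does the rest.
the subtree at A composes to {out.1} {out.2} {b1.1} {b1.2} {b3.1} {b3.2} on (b3, b1); out.j = own outer ports
the subtree at B composes to {out.1, out.2} {b1.1} {b1.2} {b2.1} {b2.2} {b3.1} {b3.2} on (b2, b3, b1); out.j = own outer ports


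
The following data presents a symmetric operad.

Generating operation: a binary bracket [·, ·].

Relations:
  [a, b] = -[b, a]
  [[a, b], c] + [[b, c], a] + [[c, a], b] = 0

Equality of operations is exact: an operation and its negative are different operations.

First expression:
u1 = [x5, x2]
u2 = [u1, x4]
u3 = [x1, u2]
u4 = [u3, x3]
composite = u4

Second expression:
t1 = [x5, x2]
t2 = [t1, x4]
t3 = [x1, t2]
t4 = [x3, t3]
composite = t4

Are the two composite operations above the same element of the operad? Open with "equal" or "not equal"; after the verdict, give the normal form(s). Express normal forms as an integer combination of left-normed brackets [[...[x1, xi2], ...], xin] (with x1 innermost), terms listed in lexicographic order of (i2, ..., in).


not equal; the first gives -[[[[x1, x2], x5], x4], x3] + [[[[x1, x4], x2], x5], x3] - [[[[x1, x4], x5], x2], x3] + [[[[x1, x5], x2], x4], x3] and the second [[[[x1, x2], x5], x4], x3] - [[[[x1, x4], x2], x5], x3] + [[[[x1, x4], x5], x2], x3] - [[[[x1, x5], x2], x4], x3]

The first expression reduces to -[[[[x1, x2], x5], x4], x3] + [[[[x1, x4], x2], x5], x3] - [[[[x1, x4], x5], x2], x3] + [[[[x1, x5], x2], x4], x3]
The second expression reduces to [[[[x1, x2], x5], x4], x3] - [[[[x1, x4], x2], x5], x3] + [[[[x1, x4], x5], x2], x3] - [[[[x1, x5], x2], x4], x3]
They disagree, so not equal.


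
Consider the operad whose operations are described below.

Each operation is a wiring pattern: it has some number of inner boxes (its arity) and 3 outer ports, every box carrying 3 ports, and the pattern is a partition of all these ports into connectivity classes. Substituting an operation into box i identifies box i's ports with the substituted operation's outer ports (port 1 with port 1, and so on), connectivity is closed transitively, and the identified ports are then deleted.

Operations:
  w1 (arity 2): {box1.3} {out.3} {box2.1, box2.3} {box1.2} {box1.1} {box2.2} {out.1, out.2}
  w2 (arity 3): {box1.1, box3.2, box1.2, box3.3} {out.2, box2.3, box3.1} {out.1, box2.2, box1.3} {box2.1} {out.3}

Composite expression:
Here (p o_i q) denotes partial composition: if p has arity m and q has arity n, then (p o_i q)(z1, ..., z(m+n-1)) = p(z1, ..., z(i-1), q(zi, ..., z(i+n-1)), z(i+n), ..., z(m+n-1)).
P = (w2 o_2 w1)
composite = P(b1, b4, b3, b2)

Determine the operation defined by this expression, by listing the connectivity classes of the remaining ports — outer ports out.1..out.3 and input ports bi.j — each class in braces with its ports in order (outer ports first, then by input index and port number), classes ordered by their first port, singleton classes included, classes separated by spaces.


{out.1, b1.3} {out.2, b2.1} {out.3} {b1.1, b1.2, b2.2, b2.3} {b3.1, b3.3} {b3.2} {b4.1} {b4.2} {b4.3}


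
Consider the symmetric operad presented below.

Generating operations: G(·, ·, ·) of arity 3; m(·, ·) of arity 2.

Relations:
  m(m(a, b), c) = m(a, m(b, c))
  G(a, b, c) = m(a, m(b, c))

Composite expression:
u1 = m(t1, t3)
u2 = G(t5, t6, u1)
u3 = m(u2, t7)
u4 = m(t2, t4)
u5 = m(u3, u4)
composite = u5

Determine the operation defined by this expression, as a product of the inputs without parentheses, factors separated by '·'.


t5 · t6 · t1 · t3 · t7 · t2 · t4

Under associativity of m, the answer is the t's in reading order.
m(t1, t3) flattens to t1 · t3
G(t5, t6, m(t1, t3)) flattens to t5 · t6 · t1 · t3
m(G(t5, t6, m(t1, t3)), t7) flattens to t5 · t6 · t1 · t3 · t7
m(t2, t4) flattens to t2 · t4
m(m(G(t5, t6, m(t1, t3)), t7), m(t2, t4)) flattens to t5 · t6 · t1 · t3 · t7 · t2 · t4


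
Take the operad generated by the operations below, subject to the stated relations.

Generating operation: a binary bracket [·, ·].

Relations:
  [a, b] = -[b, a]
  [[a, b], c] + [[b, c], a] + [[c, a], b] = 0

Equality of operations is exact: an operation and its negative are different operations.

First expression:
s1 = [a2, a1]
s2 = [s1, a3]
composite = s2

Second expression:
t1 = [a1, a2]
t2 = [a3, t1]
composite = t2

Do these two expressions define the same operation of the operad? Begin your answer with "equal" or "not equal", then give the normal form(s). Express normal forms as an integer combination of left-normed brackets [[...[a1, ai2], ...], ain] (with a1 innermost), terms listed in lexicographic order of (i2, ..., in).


equal — both sides give -[[a1, a2], a3]


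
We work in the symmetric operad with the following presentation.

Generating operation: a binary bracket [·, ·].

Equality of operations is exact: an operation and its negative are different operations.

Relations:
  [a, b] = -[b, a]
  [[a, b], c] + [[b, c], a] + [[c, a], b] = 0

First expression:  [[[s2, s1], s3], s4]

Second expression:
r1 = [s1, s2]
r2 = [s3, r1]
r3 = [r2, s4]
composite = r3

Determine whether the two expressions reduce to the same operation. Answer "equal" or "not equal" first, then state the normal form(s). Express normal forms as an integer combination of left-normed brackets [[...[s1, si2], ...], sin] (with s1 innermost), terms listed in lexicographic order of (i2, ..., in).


equal: each reduces to -[[[s1, s2], s3], s4]

The first composite normalizes to -[[[s1, s2], s3], s4]
The second composite normalizes to -[[[s1, s2], s3], s4]
Identical normal forms: equal.


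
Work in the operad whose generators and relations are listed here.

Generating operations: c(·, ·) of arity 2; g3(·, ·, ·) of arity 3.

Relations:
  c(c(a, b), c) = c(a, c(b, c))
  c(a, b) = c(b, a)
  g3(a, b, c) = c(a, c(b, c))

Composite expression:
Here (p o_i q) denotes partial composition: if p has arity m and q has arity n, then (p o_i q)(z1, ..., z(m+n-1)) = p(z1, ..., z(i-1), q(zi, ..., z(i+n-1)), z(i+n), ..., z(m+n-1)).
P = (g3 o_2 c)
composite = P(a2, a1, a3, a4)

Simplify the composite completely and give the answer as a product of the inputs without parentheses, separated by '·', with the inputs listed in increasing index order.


Shape and order are irrelevant to g3; the a-input set decides.
c(a1, a3) collapses to a1 · a3
g3(a2, c(a1, a3), a4) collapses to a2 · a1 · a3 · a4
reordering the factors by index: a1 · a2 · a3 · a4

a1 · a2 · a3 · a4


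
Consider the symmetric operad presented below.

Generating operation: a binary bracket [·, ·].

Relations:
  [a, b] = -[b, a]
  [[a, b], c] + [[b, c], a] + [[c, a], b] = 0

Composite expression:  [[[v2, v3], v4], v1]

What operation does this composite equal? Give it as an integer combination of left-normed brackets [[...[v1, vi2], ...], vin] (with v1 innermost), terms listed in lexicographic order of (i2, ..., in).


Expand each bracket as ab - ba; the v1-initial words give the coefficients.
Composite bracket: [[[v2, v3], v4], v1]
Full expansion: 8 signed words from ab - ba (2^3 = 8).
Words beginning with v1 determine it all:
  sign of v1v2v3v4 is -1, so it contributes -[[[v1, v2], v3], v4]
  sign of v1v3v2v4 is +1, so it contributes +[[[v1, v3], v2], v4]
  sign of v1v4v2v3 is +1, so it contributes +[[[v1, v4], v2], v3]
  sign of v1v4v3v2 is -1, so it contributes -[[[v1, v4], v3], v2]

-[[[v1, v2], v3], v4] + [[[v1, v3], v2], v4] + [[[v1, v4], v2], v3] - [[[v1, v4], v3], v2]


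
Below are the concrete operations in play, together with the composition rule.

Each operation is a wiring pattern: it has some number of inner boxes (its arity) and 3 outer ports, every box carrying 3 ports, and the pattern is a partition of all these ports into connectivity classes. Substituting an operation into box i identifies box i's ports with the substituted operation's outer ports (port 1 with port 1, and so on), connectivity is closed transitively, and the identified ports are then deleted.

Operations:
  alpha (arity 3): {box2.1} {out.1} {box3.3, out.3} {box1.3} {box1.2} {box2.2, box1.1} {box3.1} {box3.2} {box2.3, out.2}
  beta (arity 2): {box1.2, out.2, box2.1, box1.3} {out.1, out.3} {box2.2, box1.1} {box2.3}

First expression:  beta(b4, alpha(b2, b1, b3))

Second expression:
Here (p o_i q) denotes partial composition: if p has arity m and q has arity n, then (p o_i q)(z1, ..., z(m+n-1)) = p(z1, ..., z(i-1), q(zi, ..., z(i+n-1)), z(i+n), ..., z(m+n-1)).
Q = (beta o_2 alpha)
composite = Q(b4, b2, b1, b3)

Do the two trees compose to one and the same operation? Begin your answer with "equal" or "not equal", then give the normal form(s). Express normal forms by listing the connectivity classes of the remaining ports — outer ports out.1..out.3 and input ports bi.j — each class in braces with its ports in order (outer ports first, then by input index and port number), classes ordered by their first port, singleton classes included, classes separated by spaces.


equal; the common form is {out.1, out.3} {out.2, b4.2, b4.3} {b1.1} {b1.2, b2.1} {b1.3, b4.1} {b2.2} {b2.3} {b3.1} {b3.2} {b3.3}

Normal form of the first expression: {out.1, out.3} {out.2, b4.2, b4.3} {b1.1} {b1.2, b2.1} {b1.3, b4.1} {b2.2} {b2.3} {b3.1} {b3.2} {b3.3}
Normal form of the second expression: {out.1, out.3} {out.2, b4.2, b4.3} {b1.1} {b1.2, b2.1} {b1.3, b4.1} {b2.2} {b2.3} {b3.1} {b3.2} {b3.3}
Both agree, so they are equal.


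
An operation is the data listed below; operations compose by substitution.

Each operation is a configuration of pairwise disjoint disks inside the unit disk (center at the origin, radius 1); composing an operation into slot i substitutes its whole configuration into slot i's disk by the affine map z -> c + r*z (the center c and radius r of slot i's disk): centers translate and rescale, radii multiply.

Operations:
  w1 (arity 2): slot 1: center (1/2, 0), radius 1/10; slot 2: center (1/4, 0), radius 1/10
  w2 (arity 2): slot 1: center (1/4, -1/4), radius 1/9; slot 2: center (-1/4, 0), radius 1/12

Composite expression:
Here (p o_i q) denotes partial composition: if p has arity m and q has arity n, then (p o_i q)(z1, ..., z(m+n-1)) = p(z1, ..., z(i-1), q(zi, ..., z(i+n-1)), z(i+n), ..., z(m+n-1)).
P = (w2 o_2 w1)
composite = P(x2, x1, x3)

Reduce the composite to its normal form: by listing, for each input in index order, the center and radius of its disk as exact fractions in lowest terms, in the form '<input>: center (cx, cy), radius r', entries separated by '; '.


x1: center (-5/24, 0), radius 1/120; x2: center (1/4, -1/4), radius 1/9; x3: center (-11/48, 0), radius 1/120

Follow each x-input down from w2: c' goes to c + r*c', radius to r*r'.
tracing x2 down its 1-map path: center (1/4, -1/4), radius 1/9
tracing x1 down its 2-map path: center (-5/24, 0), radius 1/120
tracing x3 down its 2-map path: center (-11/48, 0), radius 1/120


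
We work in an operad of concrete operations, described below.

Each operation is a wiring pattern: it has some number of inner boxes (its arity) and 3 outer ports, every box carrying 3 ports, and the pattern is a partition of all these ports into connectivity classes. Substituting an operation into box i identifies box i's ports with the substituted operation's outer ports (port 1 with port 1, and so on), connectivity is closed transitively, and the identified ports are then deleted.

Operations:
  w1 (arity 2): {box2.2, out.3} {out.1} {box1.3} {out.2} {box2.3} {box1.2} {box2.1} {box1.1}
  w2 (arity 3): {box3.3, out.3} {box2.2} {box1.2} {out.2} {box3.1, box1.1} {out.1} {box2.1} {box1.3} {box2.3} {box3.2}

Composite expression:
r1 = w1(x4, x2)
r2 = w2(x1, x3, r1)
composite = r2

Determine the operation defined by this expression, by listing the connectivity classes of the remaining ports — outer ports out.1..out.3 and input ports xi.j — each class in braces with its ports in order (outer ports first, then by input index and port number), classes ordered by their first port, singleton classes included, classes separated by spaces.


{out.1} {out.2} {out.3, x2.2} {x1.1} {x1.2} {x1.3} {x2.1} {x2.3} {x3.1} {x3.2} {x3.3} {x4.1} {x4.2} {x4.3}


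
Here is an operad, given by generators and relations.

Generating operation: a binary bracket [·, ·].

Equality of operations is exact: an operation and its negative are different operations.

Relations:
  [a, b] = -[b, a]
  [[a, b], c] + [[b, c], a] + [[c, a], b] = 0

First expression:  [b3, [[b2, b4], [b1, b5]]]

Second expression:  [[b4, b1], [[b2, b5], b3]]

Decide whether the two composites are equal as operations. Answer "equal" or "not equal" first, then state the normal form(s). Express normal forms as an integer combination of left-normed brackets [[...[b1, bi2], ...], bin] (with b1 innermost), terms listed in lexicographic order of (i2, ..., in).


not equal; the first gives [[[[b1, b5], b2], b4], b3] - [[[[b1, b5], b4], b2], b3] and the second -[[[[b1, b4], b2], b5], b3] + [[[[b1, b4], b3], b2], b5] - [[[[b1, b4], b3], b5], b2] + [[[[b1, b4], b5], b2], b3]

Normal form of the first expression: [[[[b1, b5], b2], b4], b3] - [[[[b1, b5], b4], b2], b3]
Normal form of the second expression: -[[[[b1, b4], b2], b5], b3] + [[[[b1, b4], b3], b2], b5] - [[[[b1, b4], b3], b5], b2] + [[[[b1, b4], b5], b2], b3]
Distinct normal forms: not equal.


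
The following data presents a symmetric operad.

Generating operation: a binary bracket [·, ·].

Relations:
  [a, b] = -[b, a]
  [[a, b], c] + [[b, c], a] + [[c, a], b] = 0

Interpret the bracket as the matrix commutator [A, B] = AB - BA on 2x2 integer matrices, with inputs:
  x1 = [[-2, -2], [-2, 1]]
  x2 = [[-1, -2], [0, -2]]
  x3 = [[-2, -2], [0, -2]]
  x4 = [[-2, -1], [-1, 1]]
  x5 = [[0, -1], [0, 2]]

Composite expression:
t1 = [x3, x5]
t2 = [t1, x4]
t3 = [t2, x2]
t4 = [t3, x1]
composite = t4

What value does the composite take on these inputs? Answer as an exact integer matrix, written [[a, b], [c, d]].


[[8, -12], [0, -8]]

[x3, x5] = [[0, -4], [0, 0]]
[[x3, x5], x4] = [[4, -12], [0, -4]]
[[[x3, x5], x4], x2] = [[0, -4], [0, 0]]
[[[[x3, x5], x4], x2], x1] = [[8, -12], [0, -8]]


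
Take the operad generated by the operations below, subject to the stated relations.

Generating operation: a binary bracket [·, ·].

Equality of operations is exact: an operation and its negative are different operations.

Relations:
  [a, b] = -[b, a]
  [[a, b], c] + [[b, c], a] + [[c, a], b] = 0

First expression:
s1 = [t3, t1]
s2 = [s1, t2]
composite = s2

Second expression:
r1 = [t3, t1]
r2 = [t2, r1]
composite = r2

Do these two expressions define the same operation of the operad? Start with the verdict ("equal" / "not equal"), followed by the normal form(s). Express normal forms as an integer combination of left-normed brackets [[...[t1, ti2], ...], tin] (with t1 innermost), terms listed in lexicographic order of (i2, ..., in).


not equal; the first gives -[[t1, t3], t2] and the second [[t1, t3], t2]

The first expression, normalized: -[[t1, t3], t2]
The second expression, normalized: [[t1, t3], t2]
Distinct normal forms: not equal.


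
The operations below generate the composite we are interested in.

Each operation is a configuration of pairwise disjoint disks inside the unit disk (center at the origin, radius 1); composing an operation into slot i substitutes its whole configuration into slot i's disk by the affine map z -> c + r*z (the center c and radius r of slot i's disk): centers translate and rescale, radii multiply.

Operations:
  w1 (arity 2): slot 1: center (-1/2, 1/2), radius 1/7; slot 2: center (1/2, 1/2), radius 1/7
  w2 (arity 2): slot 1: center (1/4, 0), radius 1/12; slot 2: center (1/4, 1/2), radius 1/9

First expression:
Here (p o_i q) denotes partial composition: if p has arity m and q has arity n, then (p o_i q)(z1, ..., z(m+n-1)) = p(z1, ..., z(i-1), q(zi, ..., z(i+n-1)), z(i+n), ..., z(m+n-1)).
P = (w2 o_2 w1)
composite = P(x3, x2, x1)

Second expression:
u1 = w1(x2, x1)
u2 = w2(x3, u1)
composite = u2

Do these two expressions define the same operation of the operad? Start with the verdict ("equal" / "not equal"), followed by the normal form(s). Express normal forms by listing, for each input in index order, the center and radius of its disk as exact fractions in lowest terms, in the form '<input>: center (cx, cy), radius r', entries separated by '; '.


Reducing the first expression gives x1: center (11/36, 5/9), radius 1/63; x2: center (7/36, 5/9), radius 1/63; x3: center (1/4, 0), radius 1/12
Reducing the second expression gives x1: center (11/36, 5/9), radius 1/63; x2: center (7/36, 5/9), radius 1/63; x3: center (1/4, 0), radius 1/12
Both agree, so they are equal.

equal: each reduces to x1: center (11/36, 5/9), radius 1/63; x2: center (7/36, 5/9), radius 1/63; x3: center (1/4, 0), radius 1/12


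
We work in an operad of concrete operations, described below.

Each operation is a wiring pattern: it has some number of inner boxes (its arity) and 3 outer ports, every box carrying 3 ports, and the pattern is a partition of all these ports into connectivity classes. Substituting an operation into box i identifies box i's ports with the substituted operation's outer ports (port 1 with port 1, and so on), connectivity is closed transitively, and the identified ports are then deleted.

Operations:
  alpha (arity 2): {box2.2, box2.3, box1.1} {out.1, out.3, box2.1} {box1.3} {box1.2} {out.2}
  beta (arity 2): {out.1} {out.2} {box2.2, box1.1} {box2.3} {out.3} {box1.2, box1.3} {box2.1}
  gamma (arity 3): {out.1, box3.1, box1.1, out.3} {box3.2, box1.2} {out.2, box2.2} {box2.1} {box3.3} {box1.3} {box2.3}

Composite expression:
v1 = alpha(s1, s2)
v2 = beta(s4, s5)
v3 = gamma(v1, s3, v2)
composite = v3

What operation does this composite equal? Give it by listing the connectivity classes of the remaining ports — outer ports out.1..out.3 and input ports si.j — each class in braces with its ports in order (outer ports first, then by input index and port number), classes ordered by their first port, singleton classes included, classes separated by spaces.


Reachability decides: close wires over gamma-identified ports.
through alpha, on inputs (s1, s2): {out.1, out.3, s2.1} {out.2} {s1.1, s2.2, s2.3} {s1.2} {s1.3} (out.j = stage outer ports)
through beta, on inputs (s4, s5): {out.1} {out.2} {out.3} {s4.1, s5.2} {s4.2, s4.3} {s5.1} {s5.3} (out.j = stage outer ports)
through gamma, on inputs (s1, s2, s3, s4, s5): {out.1, out.3, s2.1} {out.2, s3.2} {s1.1, s2.2, s2.3} {s1.2} {s1.3} {s3.1} {s3.3} {s4.1, s5.2} {s4.2, s4.3} {s5.1} {s5.3} (out.j = stage outer ports)

{out.1, out.3, s2.1} {out.2, s3.2} {s1.1, s2.2, s2.3} {s1.2} {s1.3} {s3.1} {s3.3} {s4.1, s5.2} {s4.2, s4.3} {s5.1} {s5.3}


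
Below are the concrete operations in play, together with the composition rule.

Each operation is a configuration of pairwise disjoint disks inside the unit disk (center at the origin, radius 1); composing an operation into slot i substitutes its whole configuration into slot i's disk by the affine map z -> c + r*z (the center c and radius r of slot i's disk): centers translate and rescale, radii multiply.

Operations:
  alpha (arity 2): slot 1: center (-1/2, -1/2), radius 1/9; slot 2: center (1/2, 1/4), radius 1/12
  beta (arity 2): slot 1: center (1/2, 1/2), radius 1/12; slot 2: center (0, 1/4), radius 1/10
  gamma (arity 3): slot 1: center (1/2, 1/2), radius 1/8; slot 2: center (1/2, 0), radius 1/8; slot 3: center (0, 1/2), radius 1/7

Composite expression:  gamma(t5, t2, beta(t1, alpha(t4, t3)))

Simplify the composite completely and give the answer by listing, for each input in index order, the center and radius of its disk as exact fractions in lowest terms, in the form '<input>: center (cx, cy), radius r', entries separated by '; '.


Below gamma, radii multiply path by path; the t-disk centers shift.
input t5: applying the 1 nested substitution gives center (1/2, 1/2), radius 1/8
input t2: applying the 1 nested substitution gives center (1/2, 0), radius 1/8
input t1: applying the 2 nested substitutions gives center (1/14, 4/7), radius 1/84
input t4: applying the 3 nested substitutions gives center (-1/140, 37/70), radius 1/630
input t3: applying the 3 nested substitutions gives center (1/140, 151/280), radius 1/840

t1: center (1/14, 4/7), radius 1/84; t2: center (1/2, 0), radius 1/8; t3: center (1/140, 151/280), radius 1/840; t4: center (-1/140, 37/70), radius 1/630; t5: center (1/2, 1/2), radius 1/8


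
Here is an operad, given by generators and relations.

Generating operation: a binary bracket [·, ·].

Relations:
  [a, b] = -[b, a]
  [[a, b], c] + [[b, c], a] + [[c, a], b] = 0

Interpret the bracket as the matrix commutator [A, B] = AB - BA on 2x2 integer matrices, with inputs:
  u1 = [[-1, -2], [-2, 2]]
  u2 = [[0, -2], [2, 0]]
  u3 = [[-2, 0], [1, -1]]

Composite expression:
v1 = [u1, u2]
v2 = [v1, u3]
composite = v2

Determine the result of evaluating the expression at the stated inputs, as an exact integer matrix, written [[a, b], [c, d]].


[[6, 6], [10, -6]]

[u1, u2] = [[-8, 6], [6, 8]]
[[u1, u2], u3] = [[6, 6], [10, -6]]


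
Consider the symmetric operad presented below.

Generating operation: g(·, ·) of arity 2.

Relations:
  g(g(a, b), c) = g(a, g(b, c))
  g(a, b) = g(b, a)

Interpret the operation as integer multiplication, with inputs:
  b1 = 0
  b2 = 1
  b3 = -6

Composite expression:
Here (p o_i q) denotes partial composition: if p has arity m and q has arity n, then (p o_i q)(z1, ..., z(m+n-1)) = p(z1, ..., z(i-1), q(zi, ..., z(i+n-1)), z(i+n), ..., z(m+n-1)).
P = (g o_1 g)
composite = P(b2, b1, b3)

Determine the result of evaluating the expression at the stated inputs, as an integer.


0

g(b2, b1) = 0
g(g(b2, b1), b3) = 0


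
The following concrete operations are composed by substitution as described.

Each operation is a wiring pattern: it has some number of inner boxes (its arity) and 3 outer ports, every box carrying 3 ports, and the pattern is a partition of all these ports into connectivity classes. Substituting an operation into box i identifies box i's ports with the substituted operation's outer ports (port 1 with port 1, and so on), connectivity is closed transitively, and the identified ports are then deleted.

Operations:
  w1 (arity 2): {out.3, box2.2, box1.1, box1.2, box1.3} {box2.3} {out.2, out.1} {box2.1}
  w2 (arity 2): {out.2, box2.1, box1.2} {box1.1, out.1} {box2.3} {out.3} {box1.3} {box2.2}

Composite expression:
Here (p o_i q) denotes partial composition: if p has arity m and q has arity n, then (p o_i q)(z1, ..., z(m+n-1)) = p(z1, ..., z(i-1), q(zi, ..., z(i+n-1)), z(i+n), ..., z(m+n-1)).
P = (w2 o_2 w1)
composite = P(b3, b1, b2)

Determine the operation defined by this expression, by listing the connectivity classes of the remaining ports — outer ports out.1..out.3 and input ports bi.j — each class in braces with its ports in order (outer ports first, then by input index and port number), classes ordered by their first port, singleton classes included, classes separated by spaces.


{out.1, b3.1} {out.2, b3.2} {out.3} {b1.1, b1.2, b1.3, b2.2} {b2.1} {b2.3} {b3.3}


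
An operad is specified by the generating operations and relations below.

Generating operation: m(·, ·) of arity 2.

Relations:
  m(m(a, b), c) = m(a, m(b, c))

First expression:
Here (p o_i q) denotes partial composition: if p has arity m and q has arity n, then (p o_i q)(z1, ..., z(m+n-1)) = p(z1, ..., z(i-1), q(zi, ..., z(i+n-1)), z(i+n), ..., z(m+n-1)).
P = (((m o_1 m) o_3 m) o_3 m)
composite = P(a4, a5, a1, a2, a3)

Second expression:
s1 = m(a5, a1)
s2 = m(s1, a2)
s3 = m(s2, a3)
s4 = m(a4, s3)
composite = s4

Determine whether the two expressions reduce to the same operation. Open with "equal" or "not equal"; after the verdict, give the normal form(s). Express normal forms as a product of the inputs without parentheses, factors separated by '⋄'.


equal — both sides give a4 ⋄ a5 ⋄ a1 ⋄ a2 ⋄ a3


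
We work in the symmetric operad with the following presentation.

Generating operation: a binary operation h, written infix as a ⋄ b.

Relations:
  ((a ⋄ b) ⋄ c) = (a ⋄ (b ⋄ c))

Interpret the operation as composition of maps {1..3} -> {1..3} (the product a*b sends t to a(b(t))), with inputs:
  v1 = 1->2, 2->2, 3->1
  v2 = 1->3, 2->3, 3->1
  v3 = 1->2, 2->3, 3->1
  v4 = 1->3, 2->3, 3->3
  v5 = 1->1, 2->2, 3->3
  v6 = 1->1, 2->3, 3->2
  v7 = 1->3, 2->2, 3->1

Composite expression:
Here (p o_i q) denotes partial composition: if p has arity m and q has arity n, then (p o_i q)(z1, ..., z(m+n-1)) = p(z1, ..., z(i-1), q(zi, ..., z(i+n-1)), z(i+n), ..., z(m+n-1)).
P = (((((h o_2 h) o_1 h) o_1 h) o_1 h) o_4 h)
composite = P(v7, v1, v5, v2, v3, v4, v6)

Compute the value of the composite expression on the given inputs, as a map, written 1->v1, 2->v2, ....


(v7 ⋄ v1) = 1->2, 2->2, 3->3
((v7 ⋄ v1) ⋄ v5) = 1->2, 2->2, 3->3
(v2 ⋄ v3) = 1->3, 2->1, 3->3
(((v7 ⋄ v1) ⋄ v5) ⋄ (v2 ⋄ v3)) = 1->3, 2->2, 3->3
(v4 ⋄ v6) = 1->3, 2->3, 3->3
((((v7 ⋄ v1) ⋄ v5) ⋄ (v2 ⋄ v3)) ⋄ (v4 ⋄ v6)) = 1->3, 2->3, 3->3

1->3, 2->3, 3->3


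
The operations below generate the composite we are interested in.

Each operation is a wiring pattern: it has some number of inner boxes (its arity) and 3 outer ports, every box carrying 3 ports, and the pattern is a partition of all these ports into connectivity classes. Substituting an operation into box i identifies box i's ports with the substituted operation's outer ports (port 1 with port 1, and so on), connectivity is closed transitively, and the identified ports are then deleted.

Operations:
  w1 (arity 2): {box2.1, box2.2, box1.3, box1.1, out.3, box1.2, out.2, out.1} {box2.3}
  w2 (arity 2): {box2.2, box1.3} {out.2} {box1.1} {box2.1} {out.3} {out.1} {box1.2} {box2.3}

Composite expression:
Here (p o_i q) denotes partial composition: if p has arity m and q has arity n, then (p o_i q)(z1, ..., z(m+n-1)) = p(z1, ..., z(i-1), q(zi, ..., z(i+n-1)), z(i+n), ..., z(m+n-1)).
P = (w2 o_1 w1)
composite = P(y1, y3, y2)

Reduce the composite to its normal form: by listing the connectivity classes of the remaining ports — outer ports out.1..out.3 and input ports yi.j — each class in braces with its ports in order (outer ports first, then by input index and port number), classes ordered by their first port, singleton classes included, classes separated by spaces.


{out.1} {out.2} {out.3} {y1.1, y1.2, y1.3, y2.2, y3.1, y3.2} {y2.1} {y2.3} {y3.3}

Connectivity passes through glued w2-boundaries; trace each wire chain.
through w1, on inputs (y1, y3): {out.1, out.2, out.3, y1.1, y1.2, y1.3, y3.1, y3.2} {y3.3} (out.j = stage outer ports)
through w2, on inputs (y1, y3, y2): {out.1} {out.2} {out.3} {y1.1, y1.2, y1.3, y2.2, y3.1, y3.2} {y2.1} {y2.3} {y3.3} (out.j = stage outer ports)


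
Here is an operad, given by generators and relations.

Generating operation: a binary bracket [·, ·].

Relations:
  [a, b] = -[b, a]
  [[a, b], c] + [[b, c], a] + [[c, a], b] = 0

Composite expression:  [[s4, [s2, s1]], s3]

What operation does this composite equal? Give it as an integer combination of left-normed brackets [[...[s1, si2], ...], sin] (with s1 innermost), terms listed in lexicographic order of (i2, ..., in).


[[[s1, s2], s4], s3]

Skip Jacobi rewriting: expand, keep s1-initial words, read off terms.
Composite bracket: [[s4, [s2, s1]], s3]
The bracket unfolds into 8 signed words via [a, b] = ab - ba (2^3 = 8).
The s1-initial words carry the normal form:
  sign of s1s2s4s3 is +1, so it contributes +[[[s1, s2], s4], s3]


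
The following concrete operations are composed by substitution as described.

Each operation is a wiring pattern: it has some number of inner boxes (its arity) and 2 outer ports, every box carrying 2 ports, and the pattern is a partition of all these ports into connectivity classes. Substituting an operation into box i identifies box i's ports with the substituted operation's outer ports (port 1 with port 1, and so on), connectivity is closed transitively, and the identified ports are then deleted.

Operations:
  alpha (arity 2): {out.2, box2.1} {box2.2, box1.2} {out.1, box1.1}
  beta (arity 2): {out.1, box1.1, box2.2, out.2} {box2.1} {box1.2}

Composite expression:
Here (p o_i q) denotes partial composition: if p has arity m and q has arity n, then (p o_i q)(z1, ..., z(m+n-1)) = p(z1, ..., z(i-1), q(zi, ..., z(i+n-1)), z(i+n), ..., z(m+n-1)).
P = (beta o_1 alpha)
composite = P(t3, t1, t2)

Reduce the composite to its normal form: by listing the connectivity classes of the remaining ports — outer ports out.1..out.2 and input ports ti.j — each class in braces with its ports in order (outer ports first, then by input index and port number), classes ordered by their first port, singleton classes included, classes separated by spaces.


{out.1, out.2, t2.2, t3.1} {t1.1} {t1.2, t3.2} {t2.1}

Substituting into beta glues patterns; closure does the rest.
through alpha, on inputs (t3, t1): {out.1, t3.1} {out.2, t1.1} {t1.2, t3.2} (out.j = stage outer ports)
through beta, on inputs (t3, t1, t2): {out.1, out.2, t2.2, t3.1} {t1.1} {t1.2, t3.2} {t2.1} (out.j = stage outer ports)
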